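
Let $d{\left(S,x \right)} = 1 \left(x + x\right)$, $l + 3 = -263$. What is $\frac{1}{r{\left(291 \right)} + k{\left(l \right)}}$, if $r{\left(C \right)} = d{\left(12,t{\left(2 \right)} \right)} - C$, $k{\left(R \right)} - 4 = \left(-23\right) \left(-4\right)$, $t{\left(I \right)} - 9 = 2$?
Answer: $- \frac{1}{173} \approx -0.0057803$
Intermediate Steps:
$l = -266$ ($l = -3 - 263 = -266$)
$t{\left(I \right)} = 11$ ($t{\left(I \right)} = 9 + 2 = 11$)
$k{\left(R \right)} = 96$ ($k{\left(R \right)} = 4 - -92 = 4 + 92 = 96$)
$d{\left(S,x \right)} = 2 x$ ($d{\left(S,x \right)} = 1 \cdot 2 x = 2 x$)
$r{\left(C \right)} = 22 - C$ ($r{\left(C \right)} = 2 \cdot 11 - C = 22 - C$)
$\frac{1}{r{\left(291 \right)} + k{\left(l \right)}} = \frac{1}{\left(22 - 291\right) + 96} = \frac{1}{-269 + 96} = \frac{1}{-173} = - \frac{1}{173}$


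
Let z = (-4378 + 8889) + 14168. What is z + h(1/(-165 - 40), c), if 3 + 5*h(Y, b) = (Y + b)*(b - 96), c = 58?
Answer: 18693578/1025 ≈ 18238.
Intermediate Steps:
h(Y, b) = -⅗ + (-96 + b)*(Y + b)/5 (h(Y, b) = -⅗ + ((Y + b)*(b - 96))/5 = -⅗ + ((Y + b)*(-96 + b))/5 = -⅗ + ((-96 + b)*(Y + b))/5 = -⅗ + (-96 + b)*(Y + b)/5)
z = 18679 (z = 4511 + 14168 = 18679)
z + h(1/(-165 - 40), c) = 18679 + (-⅗ - 96/(5*(-165 - 40)) - 96/5*58 + (⅕)*58² + (⅕)*58/(-165 - 40)) = 18679 + (-⅗ - 96/5/(-205) - 5568/5 + (⅕)*3364 + (⅕)*58/(-205)) = 18679 + (-⅗ - 96/5*(-1/205) - 5568/5 + 3364/5 + (⅕)*(-1/205)*58) = 18679 + (-⅗ + 96/1025 - 5568/5 + 3364/5 - 58/1025) = 18679 - 452397/1025 = 18693578/1025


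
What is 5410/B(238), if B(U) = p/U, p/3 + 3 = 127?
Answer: 321895/93 ≈ 3461.2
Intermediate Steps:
p = 372 (p = -9 + 3*127 = -9 + 381 = 372)
B(U) = 372/U
5410/B(238) = 5410/((372/238)) = 5410/((372*(1/238))) = 5410/(186/119) = 5410*(119/186) = 321895/93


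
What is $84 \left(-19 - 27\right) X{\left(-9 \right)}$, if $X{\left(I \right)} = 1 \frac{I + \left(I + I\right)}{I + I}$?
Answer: $-5796$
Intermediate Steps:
$X{\left(I \right)} = \frac{3}{2}$ ($X{\left(I \right)} = 1 \frac{I + 2 I}{2 I} = 1 \cdot 3 I \frac{1}{2 I} = 1 \cdot \frac{3}{2} = \frac{3}{2}$)
$84 \left(-19 - 27\right) X{\left(-9 \right)} = 84 \left(-19 - 27\right) \frac{3}{2} = 84 \left(-46\right) \frac{3}{2} = \left(-3864\right) \frac{3}{2} = -5796$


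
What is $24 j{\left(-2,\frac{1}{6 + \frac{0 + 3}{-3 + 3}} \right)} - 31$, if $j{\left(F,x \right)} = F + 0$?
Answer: $-79$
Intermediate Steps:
$j{\left(F,x \right)} = F$
$24 j{\left(-2,\frac{1}{6 + \frac{0 + 3}{-3 + 3}} \right)} - 31 = 24 \left(-2\right) - 31 = -48 - 31 = -79$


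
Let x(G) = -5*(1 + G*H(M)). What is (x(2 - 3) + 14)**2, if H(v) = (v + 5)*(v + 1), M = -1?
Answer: 81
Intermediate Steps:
H(v) = (1 + v)*(5 + v) (H(v) = (5 + v)*(1 + v) = (1 + v)*(5 + v))
x(G) = -5 (x(G) = -5*(1 + G*(5 + (-1)**2 + 6*(-1))) = -5*(1 + G*(5 + 1 - 6)) = -5*(1 + G*0) = -5*(1 + 0) = -5*1 = -5)
(x(2 - 3) + 14)**2 = (-5 + 14)**2 = 9**2 = 81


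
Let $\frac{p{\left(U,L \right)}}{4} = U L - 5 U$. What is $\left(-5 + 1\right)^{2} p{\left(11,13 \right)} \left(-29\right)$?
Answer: $-163328$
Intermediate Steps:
$p{\left(U,L \right)} = - 20 U + 4 L U$ ($p{\left(U,L \right)} = 4 \left(U L - 5 U\right) = 4 \left(L U - 5 U\right) = 4 \left(- 5 U + L U\right) = - 20 U + 4 L U$)
$\left(-5 + 1\right)^{2} p{\left(11,13 \right)} \left(-29\right) = \left(-5 + 1\right)^{2} \cdot 4 \cdot 11 \left(-5 + 13\right) \left(-29\right) = \left(-4\right)^{2} \cdot 4 \cdot 11 \cdot 8 \left(-29\right) = 16 \cdot 352 \left(-29\right) = 5632 \left(-29\right) = -163328$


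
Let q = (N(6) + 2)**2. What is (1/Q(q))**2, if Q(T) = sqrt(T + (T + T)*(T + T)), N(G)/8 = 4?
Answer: 1/5346500 ≈ 1.8704e-7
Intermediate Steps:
N(G) = 32 (N(G) = 8*4 = 32)
q = 1156 (q = (32 + 2)**2 = 34**2 = 1156)
Q(T) = sqrt(T + 4*T**2) (Q(T) = sqrt(T + (2*T)*(2*T)) = sqrt(T + 4*T**2))
(1/Q(q))**2 = (1/(sqrt(1156*(1 + 4*1156))))**2 = (1/(sqrt(1156*(1 + 4624))))**2 = (1/(sqrt(1156*4625)))**2 = (1/(sqrt(5346500)))**2 = (1/(170*sqrt(185)))**2 = (sqrt(185)/31450)**2 = 1/5346500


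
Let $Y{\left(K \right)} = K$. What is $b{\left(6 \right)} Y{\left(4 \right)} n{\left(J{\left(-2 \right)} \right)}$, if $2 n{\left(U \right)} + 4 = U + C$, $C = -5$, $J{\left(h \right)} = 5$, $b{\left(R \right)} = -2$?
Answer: $16$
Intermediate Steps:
$n{\left(U \right)} = - \frac{9}{2} + \frac{U}{2}$ ($n{\left(U \right)} = -2 + \frac{U - 5}{2} = -2 + \frac{-5 + U}{2} = -2 + \left(- \frac{5}{2} + \frac{U}{2}\right) = - \frac{9}{2} + \frac{U}{2}$)
$b{\left(6 \right)} Y{\left(4 \right)} n{\left(J{\left(-2 \right)} \right)} = \left(-2\right) 4 \left(- \frac{9}{2} + \frac{1}{2} \cdot 5\right) = - 8 \left(- \frac{9}{2} + \frac{5}{2}\right) = \left(-8\right) \left(-2\right) = 16$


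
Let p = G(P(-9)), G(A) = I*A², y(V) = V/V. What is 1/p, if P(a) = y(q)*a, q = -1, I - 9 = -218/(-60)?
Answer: 10/10233 ≈ 0.00097723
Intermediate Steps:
I = 379/30 (I = 9 - 218/(-60) = 9 - 218*(-1/60) = 9 + 109/30 = 379/30 ≈ 12.633)
y(V) = 1
P(a) = a (P(a) = 1*a = a)
G(A) = 379*A²/30
p = 10233/10 (p = (379/30)*(-9)² = (379/30)*81 = 10233/10 ≈ 1023.3)
1/p = 1/(10233/10) = 10/10233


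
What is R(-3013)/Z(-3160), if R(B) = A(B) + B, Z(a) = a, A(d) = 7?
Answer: 1503/1580 ≈ 0.95127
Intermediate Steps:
R(B) = 7 + B
R(-3013)/Z(-3160) = (7 - 3013)/(-3160) = -3006*(-1/3160) = 1503/1580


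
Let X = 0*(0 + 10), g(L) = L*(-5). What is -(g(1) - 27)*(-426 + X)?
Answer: -13632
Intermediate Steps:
g(L) = -5*L
X = 0 (X = 0*10 = 0)
-(g(1) - 27)*(-426 + X) = -(-5*1 - 27)*(-426 + 0) = -(-5 - 27)*(-426) = -(-32)*(-426) = -1*13632 = -13632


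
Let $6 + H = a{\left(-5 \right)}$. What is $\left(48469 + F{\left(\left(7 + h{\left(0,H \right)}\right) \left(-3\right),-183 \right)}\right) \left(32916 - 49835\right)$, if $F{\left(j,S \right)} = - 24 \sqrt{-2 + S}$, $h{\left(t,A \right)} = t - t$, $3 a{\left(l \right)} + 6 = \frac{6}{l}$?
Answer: $-820047011 + 406056 i \sqrt{185} \approx -8.2005 \cdot 10^{8} + 5.523 \cdot 10^{6} i$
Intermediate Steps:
$a{\left(l \right)} = -2 + \frac{2}{l}$ ($a{\left(l \right)} = -2 + \frac{6 \frac{1}{l}}{3} = -2 + \frac{2}{l}$)
$H = - \frac{42}{5}$ ($H = -6 - \left(2 - \frac{2}{-5}\right) = -6 + \left(-2 + 2 \left(- \frac{1}{5}\right)\right) = -6 - \frac{12}{5} = - \frac{42}{5} \approx -8.4$)
$h{\left(t,A \right)} = 0$
$\left(48469 + F{\left(\left(7 + h{\left(0,H \right)}\right) \left(-3\right),-183 \right)}\right) \left(32916 - 49835\right) = \left(48469 - 24 \sqrt{-2 - 183}\right) \left(32916 - 49835\right) = \left(48469 - 24 \sqrt{-185}\right) \left(-16919\right) = \left(48469 - 24 i \sqrt{185}\right) \left(-16919\right) = -820047011 + 406056 i \sqrt{185}$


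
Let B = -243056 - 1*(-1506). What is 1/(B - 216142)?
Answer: -1/457692 ≈ -2.1849e-6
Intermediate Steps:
B = -241550 (B = -243056 + 1506 = -241550)
1/(B - 216142) = 1/(-241550 - 216142) = 1/(-457692) = -1/457692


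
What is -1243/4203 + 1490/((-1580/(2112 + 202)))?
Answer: -724665976/332037 ≈ -2182.5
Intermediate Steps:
-1243/4203 + 1490/((-1580/(2112 + 202))) = -1243*1/4203 + 1490/((-1580/2314)) = -1243/4203 + 1490/((-1580*1/2314)) = -1243/4203 + 1490/(-790/1157) = -1243/4203 + 1490*(-1157/790) = -1243/4203 - 172393/79 = -724665976/332037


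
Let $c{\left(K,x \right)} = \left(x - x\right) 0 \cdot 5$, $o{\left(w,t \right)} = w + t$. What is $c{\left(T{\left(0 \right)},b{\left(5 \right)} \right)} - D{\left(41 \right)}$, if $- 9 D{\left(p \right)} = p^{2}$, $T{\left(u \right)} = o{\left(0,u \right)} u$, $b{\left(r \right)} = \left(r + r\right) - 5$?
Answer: $\frac{1681}{9} \approx 186.78$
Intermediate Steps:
$o{\left(w,t \right)} = t + w$
$b{\left(r \right)} = -5 + 2 r$ ($b{\left(r \right)} = 2 r - 5 = -5 + 2 r$)
$T{\left(u \right)} = u^{2}$ ($T{\left(u \right)} = \left(u + 0\right) u = u u = u^{2}$)
$D{\left(p \right)} = - \frac{p^{2}}{9}$
$c{\left(K,x \right)} = 0$ ($c{\left(K,x \right)} = 0 \cdot 0 \cdot 5 = 0 \cdot 5 = 0$)
$c{\left(T{\left(0 \right)},b{\left(5 \right)} \right)} - D{\left(41 \right)} = 0 - - \frac{41^{2}}{9} = 0 - \left(- \frac{1}{9}\right) 1681 = 0 - - \frac{1681}{9} = 0 + \frac{1681}{9} = \frac{1681}{9}$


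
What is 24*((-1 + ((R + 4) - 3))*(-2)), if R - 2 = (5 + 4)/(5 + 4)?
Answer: -144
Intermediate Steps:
R = 3 (R = 2 + (5 + 4)/(5 + 4) = 2 + 9/9 = 2 + 9*(⅑) = 2 + 1 = 3)
24*((-1 + ((R + 4) - 3))*(-2)) = 24*((-1 + ((3 + 4) - 3))*(-2)) = 24*((-1 + (7 - 3))*(-2)) = 24*((-1 + 4)*(-2)) = 24*(3*(-2)) = 24*(-6) = -144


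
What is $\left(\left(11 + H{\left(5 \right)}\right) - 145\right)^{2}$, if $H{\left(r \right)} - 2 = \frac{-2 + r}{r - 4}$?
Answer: $16641$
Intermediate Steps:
$H{\left(r \right)} = 2 + \frac{-2 + r}{-4 + r}$ ($H{\left(r \right)} = 2 + \frac{-2 + r}{r - 4} = 2 + \frac{-2 + r}{-4 + r}$)
$\left(\left(11 + H{\left(5 \right)}\right) - 145\right)^{2} = \left(\left(11 + \frac{-10 + 3 \cdot 5}{-4 + 5}\right) - 145\right)^{2} = \left(\left(11 + \frac{-10 + 15}{1}\right) - 145\right)^{2} = \left(\left(11 + 1 \cdot 5\right) - 145\right)^{2} = \left(\left(11 + 5\right) - 145\right)^{2} = \left(16 - 145\right)^{2} = \left(-129\right)^{2} = 16641$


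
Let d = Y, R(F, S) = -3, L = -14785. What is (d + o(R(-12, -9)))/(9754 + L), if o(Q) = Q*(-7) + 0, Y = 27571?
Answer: -27592/5031 ≈ -5.4844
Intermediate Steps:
o(Q) = -7*Q (o(Q) = -7*Q + 0 = -7*Q)
d = 27571
(d + o(R(-12, -9)))/(9754 + L) = (27571 - 7*(-3))/(9754 - 14785) = (27571 + 21)/(-5031) = 27592*(-1/5031) = -27592/5031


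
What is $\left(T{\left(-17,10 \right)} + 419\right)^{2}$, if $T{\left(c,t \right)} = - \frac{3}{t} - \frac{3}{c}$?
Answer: $\frac{5070721681}{28900} \approx 1.7546 \cdot 10^{5}$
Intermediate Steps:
$T{\left(c,t \right)} = - \frac{3}{c} - \frac{3}{t}$
$\left(T{\left(-17,10 \right)} + 419\right)^{2} = \left(\left(- \frac{3}{-17} - \frac{3}{10}\right) + 419\right)^{2} = \left(\left(\left(-3\right) \left(- \frac{1}{17}\right) - \frac{3}{10}\right) + 419\right)^{2} = \left(\left(\frac{3}{17} - \frac{3}{10}\right) + 419\right)^{2} = \left(- \frac{21}{170} + 419\right)^{2} = \left(\frac{71209}{170}\right)^{2} = \frac{5070721681}{28900}$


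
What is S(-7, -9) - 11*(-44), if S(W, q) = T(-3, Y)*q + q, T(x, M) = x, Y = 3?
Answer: 502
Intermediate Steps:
S(W, q) = -2*q (S(W, q) = -3*q + q = -2*q)
S(-7, -9) - 11*(-44) = -2*(-9) - 11*(-44) = 18 + 484 = 502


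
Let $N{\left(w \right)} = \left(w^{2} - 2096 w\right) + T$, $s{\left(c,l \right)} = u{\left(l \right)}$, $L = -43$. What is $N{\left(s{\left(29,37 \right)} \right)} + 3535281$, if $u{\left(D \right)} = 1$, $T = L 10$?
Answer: $3532756$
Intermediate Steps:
$T = -430$ ($T = \left(-43\right) 10 = -430$)
$s{\left(c,l \right)} = 1$
$N{\left(w \right)} = -430 + w^{2} - 2096 w$ ($N{\left(w \right)} = \left(w^{2} - 2096 w\right) - 430 = -430 + w^{2} - 2096 w$)
$N{\left(s{\left(29,37 \right)} \right)} + 3535281 = \left(-430 + 1^{2} - 2096\right) + 3535281 = \left(-430 + 1 - 2096\right) + 3535281 = -2525 + 3535281 = 3532756$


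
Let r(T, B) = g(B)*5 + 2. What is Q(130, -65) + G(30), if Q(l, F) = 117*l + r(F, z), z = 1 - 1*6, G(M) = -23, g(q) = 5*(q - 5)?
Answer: 14939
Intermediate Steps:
g(q) = -25 + 5*q (g(q) = 5*(-5 + q) = -25 + 5*q)
z = -5 (z = 1 - 6 = -5)
r(T, B) = -123 + 25*B (r(T, B) = (-25 + 5*B)*5 + 2 = (-125 + 25*B) + 2 = -123 + 25*B)
Q(l, F) = -248 + 117*l (Q(l, F) = 117*l + (-123 + 25*(-5)) = 117*l + (-123 - 125) = 117*l - 248 = -248 + 117*l)
Q(130, -65) + G(30) = (-248 + 117*130) - 23 = (-248 + 15210) - 23 = 14962 - 23 = 14939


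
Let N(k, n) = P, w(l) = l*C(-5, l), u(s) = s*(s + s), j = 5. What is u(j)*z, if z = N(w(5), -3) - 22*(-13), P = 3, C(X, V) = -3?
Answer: 14450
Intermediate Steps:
u(s) = 2*s**2 (u(s) = s*(2*s) = 2*s**2)
w(l) = -3*l (w(l) = l*(-3) = -3*l)
N(k, n) = 3
z = 289 (z = 3 - 22*(-13) = 3 + 286 = 289)
u(j)*z = (2*5**2)*289 = (2*25)*289 = 50*289 = 14450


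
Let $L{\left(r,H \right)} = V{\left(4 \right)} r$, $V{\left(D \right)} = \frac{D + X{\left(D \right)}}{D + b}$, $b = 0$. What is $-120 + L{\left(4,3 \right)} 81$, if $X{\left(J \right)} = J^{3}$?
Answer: $5388$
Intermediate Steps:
$V{\left(D \right)} = \frac{D + D^{3}}{D}$ ($V{\left(D \right)} = \frac{D + D^{3}}{D + 0} = \frac{D + D^{3}}{D}$)
$L{\left(r,H \right)} = 17 r$ ($L{\left(r,H \right)} = \left(1 + 4^{2}\right) r = \left(1 + 16\right) r = 17 r$)
$-120 + L{\left(4,3 \right)} 81 = -120 + 17 \cdot 4 \cdot 81 = -120 + 68 \cdot 81 = -120 + 5508 = 5388$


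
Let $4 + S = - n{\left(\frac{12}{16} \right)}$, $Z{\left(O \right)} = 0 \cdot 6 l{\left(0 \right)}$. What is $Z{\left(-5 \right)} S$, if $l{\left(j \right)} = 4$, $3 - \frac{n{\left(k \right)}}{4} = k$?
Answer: $0$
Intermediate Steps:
$n{\left(k \right)} = 12 - 4 k$
$Z{\left(O \right)} = 0$ ($Z{\left(O \right)} = 0 \cdot 6 \cdot 4 = 0 \cdot 4 = 0$)
$S = -13$ ($S = -4 - \left(12 - 4 \cdot \frac{12}{16}\right) = -4 - \left(12 - 4 \cdot 12 \cdot \frac{1}{16}\right) = -4 - \left(12 - 3\right) = -4 - 9 = -13$)
$Z{\left(-5 \right)} S = 0 \left(-13\right) = 0$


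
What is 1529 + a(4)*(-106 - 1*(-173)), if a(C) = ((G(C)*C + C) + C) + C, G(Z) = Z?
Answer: 3405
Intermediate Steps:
a(C) = C² + 3*C (a(C) = ((C*C + C) + C) + C = ((C² + C) + C) + C = ((C + C²) + C) + C = (C² + 2*C) + C = C² + 3*C)
1529 + a(4)*(-106 - 1*(-173)) = 1529 + (4*(3 + 4))*(-106 - 1*(-173)) = 1529 + (4*7)*(-106 + 173) = 1529 + 28*67 = 1529 + 1876 = 3405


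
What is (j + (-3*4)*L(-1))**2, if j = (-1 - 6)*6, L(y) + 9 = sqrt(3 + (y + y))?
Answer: 2916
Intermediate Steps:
L(y) = -9 + sqrt(3 + 2*y) (L(y) = -9 + sqrt(3 + (y + y)) = -9 + sqrt(3 + 2*y))
j = -42 (j = -7*6 = -42)
(j + (-3*4)*L(-1))**2 = (-42 + (-3*4)*(-9 + sqrt(3 + 2*(-1))))**2 = (-42 - 12*(-9 + sqrt(3 - 2)))**2 = (-42 - 12*(-9 + sqrt(1)))**2 = (-42 - 12*(-9 + 1))**2 = (-42 - 12*(-8))**2 = (-42 + 96)**2 = 54**2 = 2916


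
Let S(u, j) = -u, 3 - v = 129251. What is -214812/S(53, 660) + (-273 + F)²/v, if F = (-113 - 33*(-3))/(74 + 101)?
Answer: 17350043139763/4281340000 ≈ 4052.5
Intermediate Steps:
v = -129248 (v = 3 - 1*129251 = 3 - 129251 = -129248)
F = -2/25 (F = (-113 + 99)/175 = -14*1/175 = -2/25 ≈ -0.080000)
-214812/S(53, 660) + (-273 + F)²/v = -214812/((-1*53)) + (-273 - 2/25)²/(-129248) = -214812/(-53) + (-6827/25)²*(-1/129248) = -214812*(-1/53) + (46607929/625)*(-1/129248) = 214812/53 - 46607929/80780000 = 17350043139763/4281340000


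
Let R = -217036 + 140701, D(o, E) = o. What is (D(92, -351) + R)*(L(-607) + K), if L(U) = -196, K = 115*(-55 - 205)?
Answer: 2294609328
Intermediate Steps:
K = -29900 (K = 115*(-260) = -29900)
R = -76335
(D(92, -351) + R)*(L(-607) + K) = (92 - 76335)*(-196 - 29900) = -76243*(-30096) = 2294609328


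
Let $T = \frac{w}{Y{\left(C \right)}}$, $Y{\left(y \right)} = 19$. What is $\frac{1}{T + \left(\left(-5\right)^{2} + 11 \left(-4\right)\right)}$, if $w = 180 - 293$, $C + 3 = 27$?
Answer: $- \frac{19}{474} \approx -0.040084$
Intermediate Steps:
$C = 24$ ($C = -3 + 27 = 24$)
$w = -113$ ($w = 180 - 293 = -113$)
$T = - \frac{113}{19} \approx -5.9474$
$\frac{1}{T + \left(\left(-5\right)^{2} + 11 \left(-4\right)\right)} = \frac{1}{- \frac{113}{19} + \left(\left(-5\right)^{2} + 11 \left(-4\right)\right)} = \frac{1}{- \frac{113}{19} + \left(25 - 44\right)} = \frac{1}{- \frac{113}{19} - 19} = \frac{1}{- \frac{474}{19}} = - \frac{19}{474}$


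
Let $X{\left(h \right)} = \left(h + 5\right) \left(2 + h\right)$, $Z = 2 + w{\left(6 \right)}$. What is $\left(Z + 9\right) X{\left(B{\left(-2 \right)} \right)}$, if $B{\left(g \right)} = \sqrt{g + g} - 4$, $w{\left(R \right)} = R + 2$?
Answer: $-114 - 38 i \approx -114.0 - 38.0 i$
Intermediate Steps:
$w{\left(R \right)} = 2 + R$
$B{\left(g \right)} = -4 + \sqrt{2} \sqrt{g}$ ($B{\left(g \right)} = \sqrt{2 g} - 4 = \sqrt{2} \sqrt{g} - 4 = -4 + \sqrt{2} \sqrt{g}$)
$Z = 10$ ($Z = 2 + \left(2 + 6\right) = 2 + 8 = 10$)
$X{\left(h \right)} = \left(2 + h\right) \left(5 + h\right)$ ($X{\left(h \right)} = \left(5 + h\right) \left(2 + h\right) = \left(2 + h\right) \left(5 + h\right)$)
$\left(Z + 9\right) X{\left(B{\left(-2 \right)} \right)} = \left(10 + 9\right) \left(10 + \left(-4 + \sqrt{2} \sqrt{-2}\right)^{2} + 7 \left(-4 + \sqrt{2} \sqrt{-2}\right)\right) = 19 \left(10 + \left(-4 + \sqrt{2} i \sqrt{2}\right)^{2} + 7 \left(-4 + \sqrt{2} i \sqrt{2}\right)\right) = 19 \left(10 + \left(-4 + 2 i\right)^{2} + 7 \left(-4 + 2 i\right)\right) = 19 \left(10 + \left(-4 + 2 i\right)^{2} - \left(28 - 14 i\right)\right) = 19 \left(-18 + \left(-4 + 2 i\right)^{2} + 14 i\right) = -342 + 19 \left(-4 + 2 i\right)^{2} + 266 i$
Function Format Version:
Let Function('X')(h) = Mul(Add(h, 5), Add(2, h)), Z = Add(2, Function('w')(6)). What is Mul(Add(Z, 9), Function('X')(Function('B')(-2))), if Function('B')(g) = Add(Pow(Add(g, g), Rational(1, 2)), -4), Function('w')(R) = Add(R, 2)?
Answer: Add(-114, Mul(-38, I)) ≈ Add(-114.00, Mul(-38.000, I))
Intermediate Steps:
Function('w')(R) = Add(2, R)
Function('B')(g) = Add(-4, Mul(Pow(2, Rational(1, 2)), Pow(g, Rational(1, 2)))) (Function('B')(g) = Add(Pow(Mul(2, g), Rational(1, 2)), -4) = Add(Mul(Pow(2, Rational(1, 2)), Pow(g, Rational(1, 2))), -4) = Add(-4, Mul(Pow(2, Rational(1, 2)), Pow(g, Rational(1, 2)))))
Z = 10 (Z = Add(2, Add(2, 6)) = Add(2, 8) = 10)
Function('X')(h) = Mul(Add(2, h), Add(5, h)) (Function('X')(h) = Mul(Add(5, h), Add(2, h)) = Mul(Add(2, h), Add(5, h)))
Mul(Add(Z, 9), Function('X')(Function('B')(-2))) = Mul(Add(10, 9), Add(10, Pow(Add(-4, Mul(Pow(2, Rational(1, 2)), Pow(-2, Rational(1, 2)))), 2), Mul(7, Add(-4, Mul(Pow(2, Rational(1, 2)), Pow(-2, Rational(1, 2))))))) = Mul(19, Add(10, Pow(Add(-4, Mul(Pow(2, Rational(1, 2)), Mul(I, Pow(2, Rational(1, 2))))), 2), Mul(7, Add(-4, Mul(Pow(2, Rational(1, 2)), Mul(I, Pow(2, Rational(1, 2)))))))) = Mul(19, Add(10, Pow(Add(-4, Mul(2, I)), 2), Mul(7, Add(-4, Mul(2, I))))) = Mul(19, Add(10, Pow(Add(-4, Mul(2, I)), 2), Add(-28, Mul(14, I)))) = Mul(19, Add(-18, Pow(Add(-4, Mul(2, I)), 2), Mul(14, I))) = Add(-342, Mul(19, Pow(Add(-4, Mul(2, I)), 2)), Mul(266, I))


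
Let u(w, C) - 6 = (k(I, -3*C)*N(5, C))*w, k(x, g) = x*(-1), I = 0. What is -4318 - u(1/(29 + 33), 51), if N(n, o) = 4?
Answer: -4324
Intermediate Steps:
k(x, g) = -x
u(w, C) = 6 (u(w, C) = 6 + (-1*0*4)*w = 6 + (0*4)*w = 6 + 0*w = 6 + 0 = 6)
-4318 - u(1/(29 + 33), 51) = -4318 - 1*6 = -4318 - 6 = -4324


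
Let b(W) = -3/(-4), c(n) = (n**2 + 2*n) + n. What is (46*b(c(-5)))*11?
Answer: 759/2 ≈ 379.50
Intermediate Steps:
c(n) = n**2 + 3*n
b(W) = 3/4 (b(W) = -3*(-1/4) = 3/4)
(46*b(c(-5)))*11 = (46*(3/4))*11 = (69/2)*11 = 759/2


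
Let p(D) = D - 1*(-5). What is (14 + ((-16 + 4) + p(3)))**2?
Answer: 100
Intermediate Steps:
p(D) = 5 + D (p(D) = D + 5 = 5 + D)
(14 + ((-16 + 4) + p(3)))**2 = (14 + ((-16 + 4) + (5 + 3)))**2 = (14 + (-12 + 8))**2 = (14 - 4)**2 = 10**2 = 100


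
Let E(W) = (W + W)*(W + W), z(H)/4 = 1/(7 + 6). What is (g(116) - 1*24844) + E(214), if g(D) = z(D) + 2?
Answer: 2058450/13 ≈ 1.5834e+5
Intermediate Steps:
z(H) = 4/13 (z(H) = 4/(7 + 6) = 4/13)
g(D) = 30/13 (g(D) = 4/13 + 2 = 30/13)
E(W) = 4*W² (E(W) = (2*W)*(2*W) = 4*W²)
(g(116) - 1*24844) + E(214) = (30/13 - 1*24844) + 4*214² = (30/13 - 24844) + 4*45796 = -322942/13 + 183184 = 2058450/13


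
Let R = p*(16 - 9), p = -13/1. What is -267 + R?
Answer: -358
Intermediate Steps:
p = -13 (p = -13*1 = -13)
R = -91 (R = -13*(16 - 9) = -13*7 = -91)
-267 + R = -267 - 91 = -358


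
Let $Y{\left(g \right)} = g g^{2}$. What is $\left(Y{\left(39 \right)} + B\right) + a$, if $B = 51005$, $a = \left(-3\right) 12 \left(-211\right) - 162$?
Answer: $117758$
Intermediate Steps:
$a = 7434$ ($a = \left(-36\right) \left(-211\right) - 162 = 7596 - 162 = 7434$)
$Y{\left(g \right)} = g^{3}$
$\left(Y{\left(39 \right)} + B\right) + a = \left(39^{3} + 51005\right) + 7434 = \left(59319 + 51005\right) + 7434 = 110324 + 7434 = 117758$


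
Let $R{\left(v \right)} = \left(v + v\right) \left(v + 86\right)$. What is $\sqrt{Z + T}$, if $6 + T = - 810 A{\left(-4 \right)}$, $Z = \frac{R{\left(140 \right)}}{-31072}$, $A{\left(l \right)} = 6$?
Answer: $\frac{i \sqrt{18359137834}}{1942} \approx 69.771 i$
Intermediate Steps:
$R{\left(v \right)} = 2 v \left(86 + v\right)$
$Z = - \frac{3955}{1942}$ ($Z = \frac{2 \cdot 140 \left(86 + 140\right)}{-31072} = 2 \cdot 140 \cdot 226 \left(- \frac{1}{31072}\right) = 63280 \left(- \frac{1}{31072}\right) = - \frac{3955}{1942} \approx -2.0366$)
$T = -4866$ ($T = -6 - 4860 = -4866$)
$\sqrt{Z + T} = \sqrt{- \frac{3955}{1942} - 4866} = \sqrt{- \frac{9453727}{1942}} = \frac{i \sqrt{18359137834}}{1942}$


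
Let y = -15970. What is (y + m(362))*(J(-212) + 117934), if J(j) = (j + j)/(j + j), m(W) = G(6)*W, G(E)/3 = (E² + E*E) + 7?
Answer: 8234693440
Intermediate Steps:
G(E) = 21 + 6*E² (G(E) = 3*((E² + E*E) + 7) = 3*((E² + E²) + 7) = 3*(2*E² + 7) = 3*(7 + 2*E²) = 21 + 6*E²)
m(W) = 237*W (m(W) = (21 + 6*6²)*W = (21 + 6*36)*W = (21 + 216)*W = 237*W)
J(j) = 1 (J(j) = (2*j)/((2*j)) = (2*j)*(1/(2*j)) = 1)
(y + m(362))*(J(-212) + 117934) = (-15970 + 237*362)*(1 + 117934) = (-15970 + 85794)*117935 = 69824*117935 = 8234693440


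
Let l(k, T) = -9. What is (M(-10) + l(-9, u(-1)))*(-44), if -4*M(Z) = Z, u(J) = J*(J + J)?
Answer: 286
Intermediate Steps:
u(J) = 2*J**2 (u(J) = J*(2*J) = 2*J**2)
M(Z) = -Z/4
(M(-10) + l(-9, u(-1)))*(-44) = (-1/4*(-10) - 9)*(-44) = (5/2 - 9)*(-44) = -13/2*(-44) = 286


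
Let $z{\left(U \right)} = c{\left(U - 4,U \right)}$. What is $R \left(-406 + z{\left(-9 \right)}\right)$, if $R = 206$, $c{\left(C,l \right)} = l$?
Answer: $-85490$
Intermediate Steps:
$z{\left(U \right)} = U$
$R \left(-406 + z{\left(-9 \right)}\right) = 206 \left(-406 - 9\right) = 206 \left(-415\right) = -85490$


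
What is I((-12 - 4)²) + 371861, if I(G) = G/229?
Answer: 85156425/229 ≈ 3.7186e+5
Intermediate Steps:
I(G) = G/229 (I(G) = G*(1/229) = G/229)
I((-12 - 4)²) + 371861 = (-12 - 4)²/229 + 371861 = (1/229)*(-16)² + 371861 = (1/229)*256 + 371861 = 256/229 + 371861 = 85156425/229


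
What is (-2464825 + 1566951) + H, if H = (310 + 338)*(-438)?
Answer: -1181698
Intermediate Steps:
H = -283824 (H = 648*(-438) = -283824)
(-2464825 + 1566951) + H = (-2464825 + 1566951) - 283824 = -897874 - 283824 = -1181698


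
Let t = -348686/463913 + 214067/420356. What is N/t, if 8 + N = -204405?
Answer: 39862295614892564/47263788045 ≈ 8.4340e+5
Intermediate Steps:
N = -204413 (N = -8 - 204405 = -204413)
t = -47263788045/195008613028 (t = -348686*1/463913 + 214067*(1/420356) = -348686/463913 + 214067/420356 = -47263788045/195008613028 ≈ -0.24237)
N/t = -204413/(-47263788045/195008613028) = -204413*(-195008613028/47263788045) = 39862295614892564/47263788045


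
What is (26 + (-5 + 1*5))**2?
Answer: 676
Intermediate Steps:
(26 + (-5 + 1*5))**2 = (26 + (-5 + 5))**2 = (26 + 0)**2 = 26**2 = 676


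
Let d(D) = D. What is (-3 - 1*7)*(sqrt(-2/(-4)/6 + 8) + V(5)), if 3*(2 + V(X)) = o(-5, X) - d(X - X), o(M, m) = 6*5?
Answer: -80 - 5*sqrt(291)/3 ≈ -108.43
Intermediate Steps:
o(M, m) = 30
V(X) = 8 (V(X) = -2 + (30 - (X - X))/3 = -2 + (30 - 1*0)/3 = -2 + (30 + 0)/3 = -2 + (1/3)*30 = -2 + 10 = 8)
(-3 - 1*7)*(sqrt(-2/(-4)/6 + 8) + V(5)) = (-3 - 1*7)*(sqrt(-2/(-4)/6 + 8) + 8) = (-3 - 7)*(sqrt(-2*(-1/4)*(1/6) + 8) + 8) = -10*(sqrt((1/2)*(1/6) + 8) + 8) = -10*(sqrt(1/12 + 8) + 8) = -10*(sqrt(97/12) + 8) = -10*(sqrt(291)/6 + 8) = -10*(8 + sqrt(291)/6) = -80 - 5*sqrt(291)/3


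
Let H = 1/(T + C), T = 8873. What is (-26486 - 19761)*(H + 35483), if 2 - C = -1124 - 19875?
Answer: -49022705306321/29874 ≈ -1.6410e+9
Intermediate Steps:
C = 21001 (C = 2 - (-1124 - 19875) = 2 - 1*(-20999) = 2 + 20999 = 21001)
H = 1/29874 (H = 1/(8873 + 21001) = 1/29874 ≈ 3.3474e-5)
(-26486 - 19761)*(H + 35483) = (-26486 - 19761)*(1/29874 + 35483) = -46247*1060019143/29874 = -49022705306321/29874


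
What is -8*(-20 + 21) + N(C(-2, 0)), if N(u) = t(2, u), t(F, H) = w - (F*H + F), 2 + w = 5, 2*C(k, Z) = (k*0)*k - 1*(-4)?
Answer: -11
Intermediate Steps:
C(k, Z) = 2 (C(k, Z) = ((k*0)*k - 1*(-4))/2 = (0*k + 4)/2 = (0 + 4)/2 = (1/2)*4 = 2)
w = 3 (w = -2 + 5 = 3)
t(F, H) = 3 - F - F*H (t(F, H) = 3 - (F*H + F) = 3 - (F + F*H) = 3 + (-F - F*H) = 3 - F - F*H)
N(u) = 1 - 2*u (N(u) = 3 - 1*2 - 1*2*u = 3 - 2 - 2*u = 1 - 2*u)
-8*(-20 + 21) + N(C(-2, 0)) = -8*(-20 + 21) + (1 - 2*2) = -8*1 + (1 - 4) = -8 - 3 = -11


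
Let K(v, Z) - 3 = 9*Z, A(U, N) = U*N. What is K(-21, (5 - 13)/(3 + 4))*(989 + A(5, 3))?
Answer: -51204/7 ≈ -7314.9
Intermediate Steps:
A(U, N) = N*U
K(v, Z) = 3 + 9*Z
K(-21, (5 - 13)/(3 + 4))*(989 + A(5, 3)) = (3 + 9*((5 - 13)/(3 + 4)))*(989 + 3*5) = (3 + 9*(-8/7))*(989 + 15) = (3 + 9*(-8*⅐))*1004 = (3 + 9*(-8/7))*1004 = (3 - 72/7)*1004 = -51/7*1004 = -51204/7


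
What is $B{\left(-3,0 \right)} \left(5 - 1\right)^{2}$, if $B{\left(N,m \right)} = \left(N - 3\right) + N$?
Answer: $-144$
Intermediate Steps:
$B{\left(N,m \right)} = -3 + 2 N$ ($B{\left(N,m \right)} = \left(-3 + N\right) + N = -3 + 2 N$)
$B{\left(-3,0 \right)} \left(5 - 1\right)^{2} = \left(-3 + 2 \left(-3\right)\right) \left(5 - 1\right)^{2} = \left(-3 - 6\right) 4^{2} = \left(-9\right) 16 = -144$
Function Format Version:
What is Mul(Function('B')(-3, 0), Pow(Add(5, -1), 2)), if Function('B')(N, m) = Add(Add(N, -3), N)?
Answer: -144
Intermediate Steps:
Function('B')(N, m) = Add(-3, Mul(2, N)) (Function('B')(N, m) = Add(Add(-3, N), N) = Add(-3, Mul(2, N)))
Mul(Function('B')(-3, 0), Pow(Add(5, -1), 2)) = Mul(Add(-3, Mul(2, -3)), Pow(Add(5, -1), 2)) = Mul(Add(-3, -6), Pow(4, 2)) = Mul(-9, 16) = -144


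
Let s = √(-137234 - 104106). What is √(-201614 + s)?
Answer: √(-201614 + 2*I*√60335) ≈ 0.5471 + 449.01*I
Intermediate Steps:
s = 2*I*√60335 (s = √(-241340) = 2*I*√60335 ≈ 491.26*I)
√(-201614 + s) = √(-201614 + 2*I*√60335)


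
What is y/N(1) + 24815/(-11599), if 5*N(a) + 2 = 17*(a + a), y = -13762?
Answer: -57065805/26512 ≈ -2152.5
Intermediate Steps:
N(a) = -2/5 + 34*a/5 (N(a) = -2/5 + (17*(a + a))/5 = -2/5 + (17*(2*a))/5 = -2/5 + (34*a)/5 = -2/5 + 34*a/5)
y/N(1) + 24815/(-11599) = -13762/(-2/5 + (34/5)*1) + 24815/(-11599) = -13762/(-2/5 + 34/5) + 24815*(-1/11599) = -13762/32/5 - 3545/1657 = -13762*5/32 - 3545/1657 = -34405/16 - 3545/1657 = -57065805/26512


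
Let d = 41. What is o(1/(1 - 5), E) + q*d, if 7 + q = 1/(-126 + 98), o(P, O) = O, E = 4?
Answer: -7965/28 ≈ -284.46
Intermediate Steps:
q = -197/28 (q = -7 + 1/(-126 + 98) = -7 + 1/(-28) = -7 - 1/28 = -197/28 ≈ -7.0357)
o(1/(1 - 5), E) + q*d = 4 - 197/28*41 = 4 - 8077/28 = -7965/28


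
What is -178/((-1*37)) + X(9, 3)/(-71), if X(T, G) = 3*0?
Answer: 178/37 ≈ 4.8108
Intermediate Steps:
X(T, G) = 0
-178/((-1*37)) + X(9, 3)/(-71) = -178/((-1*37)) + 0/(-71) = -178/(-37) + 0*(-1/71) = -178*(-1/37) + 0 = 178/37 + 0 = 178/37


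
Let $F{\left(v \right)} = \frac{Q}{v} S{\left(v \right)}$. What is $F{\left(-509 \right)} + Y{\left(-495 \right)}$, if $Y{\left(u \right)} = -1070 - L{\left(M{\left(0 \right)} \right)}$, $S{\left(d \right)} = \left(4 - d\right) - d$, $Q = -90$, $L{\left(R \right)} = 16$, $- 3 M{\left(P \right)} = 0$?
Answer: $- \frac{460794}{509} \approx -905.29$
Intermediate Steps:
$M{\left(P \right)} = 0$ ($M{\left(P \right)} = \left(- \frac{1}{3}\right) 0 = 0$)
$S{\left(d \right)} = 4 - 2 d$
$Y{\left(u \right)} = -1086$ ($Y{\left(u \right)} = -1070 - 16 = -1086$)
$F{\left(v \right)} = - \frac{90 \left(4 - 2 v\right)}{v}$ ($F{\left(v \right)} = - \frac{90}{v} \left(4 - 2 v\right) = - \frac{90 \left(4 - 2 v\right)}{v}$)
$F{\left(-509 \right)} + Y{\left(-495 \right)} = \left(180 - \frac{360}{-509}\right) - 1086 = \left(180 - - \frac{360}{509}\right) - 1086 = \left(180 + \frac{360}{509}\right) - 1086 = \frac{91980}{509} - 1086 = - \frac{460794}{509}$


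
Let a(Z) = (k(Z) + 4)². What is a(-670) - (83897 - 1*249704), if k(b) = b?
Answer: 609363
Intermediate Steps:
a(Z) = (4 + Z)² (a(Z) = (Z + 4)² = (4 + Z)²)
a(-670) - (83897 - 1*249704) = (4 - 670)² - (83897 - 1*249704) = (-666)² - (83897 - 249704) = 443556 - 1*(-165807) = 443556 + 165807 = 609363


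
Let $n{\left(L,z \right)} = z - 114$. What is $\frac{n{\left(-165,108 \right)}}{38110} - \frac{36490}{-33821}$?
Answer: $\frac{695215487}{644459155} \approx 1.0788$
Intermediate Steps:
$n{\left(L,z \right)} = -114 + z$
$\frac{n{\left(-165,108 \right)}}{38110} - \frac{36490}{-33821} = \frac{-114 + 108}{38110} - \frac{36490}{-33821} = \left(-6\right) \frac{1}{38110} - - \frac{36490}{33821} = - \frac{3}{19055} + \frac{36490}{33821} = \frac{695215487}{644459155}$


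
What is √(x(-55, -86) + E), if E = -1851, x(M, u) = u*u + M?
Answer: 3*√610 ≈ 74.094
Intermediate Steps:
x(M, u) = M + u² (x(M, u) = u² + M = M + u²)
√(x(-55, -86) + E) = √((-55 + (-86)²) - 1851) = √((-55 + 7396) - 1851) = √(7341 - 1851) = √5490 = 3*√610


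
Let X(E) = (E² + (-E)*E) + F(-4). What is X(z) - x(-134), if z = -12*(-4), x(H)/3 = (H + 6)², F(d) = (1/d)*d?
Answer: -49151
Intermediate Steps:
F(d) = 1 (F(d) = d/d = 1)
x(H) = 3*(6 + H)² (x(H) = 3*(H + 6)² = 3*(6 + H)²)
z = 48
X(E) = 1 (X(E) = (E² + (-E)*E) + 1 = (E² - E²) + 1 = 0 + 1 = 1)
X(z) - x(-134) = 1 - 3*(6 - 134)² = 1 - 3*(-128)² = 1 - 3*16384 = 1 - 1*49152 = 1 - 49152 = -49151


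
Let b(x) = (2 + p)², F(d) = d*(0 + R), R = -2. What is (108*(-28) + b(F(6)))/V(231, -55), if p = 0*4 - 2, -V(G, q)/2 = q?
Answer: -1512/55 ≈ -27.491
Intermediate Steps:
V(G, q) = -2*q
p = -2 (p = 0 - 2 = -2)
F(d) = -2*d (F(d) = d*(0 - 2) = d*(-2) = -2*d)
b(x) = 0 (b(x) = (2 - 2)² = 0² = 0)
(108*(-28) + b(F(6)))/V(231, -55) = (108*(-28) + 0)/((-2*(-55))) = (-3024 + 0)/110 = -3024*1/110 = -1512/55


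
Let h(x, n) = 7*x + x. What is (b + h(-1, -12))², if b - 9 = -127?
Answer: 15876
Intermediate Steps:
h(x, n) = 8*x
b = -118 (b = 9 - 127 = -118)
(b + h(-1, -12))² = (-118 + 8*(-1))² = (-118 - 8)² = (-126)² = 15876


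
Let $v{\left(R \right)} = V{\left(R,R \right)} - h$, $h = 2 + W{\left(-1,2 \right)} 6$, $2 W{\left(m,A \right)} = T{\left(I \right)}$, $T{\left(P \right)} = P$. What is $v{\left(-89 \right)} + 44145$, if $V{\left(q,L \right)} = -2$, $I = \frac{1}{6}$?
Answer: $\frac{88281}{2} \approx 44141.0$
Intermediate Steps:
$I = \frac{1}{6} \approx 0.16667$
$W{\left(m,A \right)} = \frac{1}{12}$ ($W{\left(m,A \right)} = \frac{1}{2} \cdot \frac{1}{6} = \frac{1}{12}$)
$h = \frac{5}{2}$ ($h = 2 + \frac{1}{12} \cdot 6 = 2 + \frac{1}{2} = \frac{5}{2} \approx 2.5$)
$v{\left(R \right)} = - \frac{9}{2}$ ($v{\left(R \right)} = -2 - \frac{5}{2} = - \frac{9}{2}$)
$v{\left(-89 \right)} + 44145 = - \frac{9}{2} + 44145 = \frac{88281}{2}$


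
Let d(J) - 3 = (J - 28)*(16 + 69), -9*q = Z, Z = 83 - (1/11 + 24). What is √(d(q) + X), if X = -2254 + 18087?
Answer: 2*√390214/11 ≈ 113.58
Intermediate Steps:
Z = 648/11 (Z = 83 - (1/11 + 24) = 83 - 1*265/11 = 83 - 265/11 = 648/11 ≈ 58.909)
X = 15833
q = -72/11 (q = -⅑*648/11 = -72/11 ≈ -6.5455)
d(J) = -2377 + 85*J (d(J) = 3 + (J - 28)*(16 + 69) = 3 + (-28 + J)*85 = 3 + (-2380 + 85*J) = -2377 + 85*J)
√(d(q) + X) = √((-2377 + 85*(-72/11)) + 15833) = √((-2377 - 6120/11) + 15833) = √(-32267/11 + 15833) = √(141896/11) = 2*√390214/11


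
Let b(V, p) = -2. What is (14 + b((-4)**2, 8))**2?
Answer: 144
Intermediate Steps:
(14 + b((-4)**2, 8))**2 = (14 - 2)**2 = 12**2 = 144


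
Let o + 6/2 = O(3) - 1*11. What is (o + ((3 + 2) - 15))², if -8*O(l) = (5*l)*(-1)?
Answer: 31329/64 ≈ 489.52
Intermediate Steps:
O(l) = 5*l/8 (O(l) = -5*l*(-1)/8 = -(-5)*l/8 = 5*l/8)
o = -97/8 (o = -3 + ((5/8)*3 - 1*11) = -3 + (15/8 - 11) = -3 - 73/8 = -97/8 ≈ -12.125)
(o + ((3 + 2) - 15))² = (-97/8 + ((3 + 2) - 15))² = (-97/8 + (5 - 15))² = (-97/8 - 10)² = (-177/8)² = 31329/64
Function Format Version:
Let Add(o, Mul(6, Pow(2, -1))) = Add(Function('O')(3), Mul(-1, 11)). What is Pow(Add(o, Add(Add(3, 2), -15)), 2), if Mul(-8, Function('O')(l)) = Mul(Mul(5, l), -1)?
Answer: Rational(31329, 64) ≈ 489.52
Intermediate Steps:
Function('O')(l) = Mul(Rational(5, 8), l) (Function('O')(l) = Mul(Rational(-1, 8), Mul(Mul(5, l), -1)) = Mul(Rational(-1, 8), Mul(-5, l)) = Mul(Rational(5, 8), l))
o = Rational(-97, 8) (o = Add(-3, Add(Mul(Rational(5, 8), 3), Mul(-1, 11))) = Add(-3, Add(Rational(15, 8), -11)) = Add(-3, Rational(-73, 8)) = Rational(-97, 8) ≈ -12.125)
Pow(Add(o, Add(Add(3, 2), -15)), 2) = Pow(Add(Rational(-97, 8), Add(Add(3, 2), -15)), 2) = Pow(Add(Rational(-97, 8), Add(5, -15)), 2) = Pow(Add(Rational(-97, 8), -10), 2) = Pow(Rational(-177, 8), 2) = Rational(31329, 64)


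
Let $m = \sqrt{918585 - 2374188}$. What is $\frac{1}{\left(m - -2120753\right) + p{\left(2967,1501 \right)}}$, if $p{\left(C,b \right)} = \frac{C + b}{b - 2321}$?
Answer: $\frac{89124415840}{189010447818265579} - \frac{42025 i \sqrt{1455603}}{189010447818265579} \approx 4.7153 \cdot 10^{-7} - 2.6825 \cdot 10^{-10} i$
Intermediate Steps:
$m = i \sqrt{1455603}$ ($m = \sqrt{-1455603} = i \sqrt{1455603} \approx 1206.5 i$)
$p{\left(C,b \right)} = \frac{C + b}{-2321 + b}$
$\frac{1}{\left(m - -2120753\right) + p{\left(2967,1501 \right)}} = \frac{1}{\left(i \sqrt{1455603} - -2120753\right) + \frac{2967 + 1501}{-2321 + 1501}} = \frac{1}{\left(i \sqrt{1455603} + 2120753\right) + \frac{1}{-820} \cdot 4468} = \frac{1}{\left(2120753 + i \sqrt{1455603}\right) - \frac{1117}{205}} = \frac{1}{\frac{434753248}{205} + i \sqrt{1455603}}$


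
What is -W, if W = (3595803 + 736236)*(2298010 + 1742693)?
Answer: -17504482983417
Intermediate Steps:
W = 17504482983417 (W = 4332039*4040703 = 17504482983417)
-W = -1*17504482983417 = -17504482983417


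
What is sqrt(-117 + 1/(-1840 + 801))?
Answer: 2*I*sqrt(31576249)/1039 ≈ 10.817*I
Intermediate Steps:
sqrt(-117 + 1/(-1840 + 801)) = sqrt(-117 + 1/(-1039)) = sqrt(-117 - 1/1039) = sqrt(-121564/1039) = 2*I*sqrt(31576249)/1039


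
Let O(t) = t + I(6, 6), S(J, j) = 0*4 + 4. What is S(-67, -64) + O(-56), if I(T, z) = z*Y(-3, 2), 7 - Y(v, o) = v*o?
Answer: 26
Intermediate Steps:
Y(v, o) = 7 - o*v (Y(v, o) = 7 - v*o = 7 - o*v)
S(J, j) = 4 (S(J, j) = 0 + 4 = 4)
I(T, z) = 13*z (I(T, z) = z*(7 - 1*2*(-3)) = z*(7 + 6) = z*13 = 13*z)
O(t) = 78 + t (O(t) = t + 13*6 = t + 78 = 78 + t)
S(-67, -64) + O(-56) = 4 + (78 - 56) = 4 + 22 = 26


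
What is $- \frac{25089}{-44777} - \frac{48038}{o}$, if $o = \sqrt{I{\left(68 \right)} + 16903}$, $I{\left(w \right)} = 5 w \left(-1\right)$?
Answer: $\frac{25089}{44777} - \frac{48038 \sqrt{16563}}{16563} \approx -372.7$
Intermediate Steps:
$I{\left(w \right)} = - 5 w$
$o = \sqrt{16563}$ ($o = \sqrt{\left(-5\right) 68 + 16903} = \sqrt{-340 + 16903} = \sqrt{16563} \approx 128.7$)
$- \frac{25089}{-44777} - \frac{48038}{o} = - \frac{25089}{-44777} - \frac{48038}{\sqrt{16563}} = \left(-25089\right) \left(- \frac{1}{44777}\right) - 48038 \frac{\sqrt{16563}}{16563} = \frac{25089}{44777} - \frac{48038 \sqrt{16563}}{16563}$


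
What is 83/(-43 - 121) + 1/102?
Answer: -4151/8364 ≈ -0.49629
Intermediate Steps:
83/(-43 - 121) + 1/102 = 83/(-164) + 1/102 = 83*(-1/164) + 1/102 = -83/164 + 1/102 = -4151/8364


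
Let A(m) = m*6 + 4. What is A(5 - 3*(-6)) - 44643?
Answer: -44501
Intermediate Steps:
A(m) = 4 + 6*m (A(m) = 6*m + 4 = 4 + 6*m)
A(5 - 3*(-6)) - 44643 = (4 + 6*(5 - 3*(-6))) - 44643 = (4 + 6*(5 + 18)) - 44643 = (4 + 6*23) - 44643 = (4 + 138) - 44643 = 142 - 44643 = -44501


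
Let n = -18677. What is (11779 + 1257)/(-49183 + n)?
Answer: -3259/16965 ≈ -0.19210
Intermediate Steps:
(11779 + 1257)/(-49183 + n) = (11779 + 1257)/(-49183 - 18677) = 13036/(-67860) = 13036*(-1/67860) = -3259/16965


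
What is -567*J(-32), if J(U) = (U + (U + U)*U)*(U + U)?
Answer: 73156608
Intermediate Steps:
J(U) = 2*U*(U + 2*U²) (J(U) = (U + (2*U)*U)*(2*U) = (U + 2*U²)*(2*U) = 2*U*(U + 2*U²))
-567*J(-32) = -567*(-32)²*(2 + 4*(-32)) = -580608*(2 - 128) = -580608*(-126) = -567*(-129024) = 73156608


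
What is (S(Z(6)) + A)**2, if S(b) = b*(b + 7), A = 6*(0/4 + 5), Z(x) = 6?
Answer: 11664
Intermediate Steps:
A = 30 (A = 6*(0*(1/4) + 5) = 6*(0 + 5) = 6*5 = 30)
S(b) = b*(7 + b)
(S(Z(6)) + A)**2 = (6*(7 + 6) + 30)**2 = (6*13 + 30)**2 = (78 + 30)**2 = 108**2 = 11664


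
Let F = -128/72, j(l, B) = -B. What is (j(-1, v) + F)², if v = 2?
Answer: 1156/81 ≈ 14.272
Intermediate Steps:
F = -16/9 (F = -128*1/72 = -16/9 ≈ -1.7778)
(j(-1, v) + F)² = (-1*2 - 16/9)² = (-2 - 16/9)² = (-34/9)² = 1156/81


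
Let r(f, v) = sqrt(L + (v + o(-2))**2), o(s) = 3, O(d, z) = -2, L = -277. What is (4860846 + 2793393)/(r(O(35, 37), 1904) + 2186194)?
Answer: 8366825688183/2389720284632 - 7654239*sqrt(909093)/2389720284632 ≈ 3.4981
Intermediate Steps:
r(f, v) = sqrt(-277 + (3 + v)**2) (r(f, v) = sqrt(-277 + (v + 3)**2) = sqrt(-277 + (3 + v)**2))
(4860846 + 2793393)/(r(O(35, 37), 1904) + 2186194) = (4860846 + 2793393)/(sqrt(-277 + (3 + 1904)**2) + 2186194) = 7654239/(sqrt(-277 + 1907**2) + 2186194) = 7654239/(sqrt(-277 + 3636649) + 2186194) = 7654239/(sqrt(3636372) + 2186194) = 7654239/(2*sqrt(909093) + 2186194) = 7654239/(2186194 + 2*sqrt(909093))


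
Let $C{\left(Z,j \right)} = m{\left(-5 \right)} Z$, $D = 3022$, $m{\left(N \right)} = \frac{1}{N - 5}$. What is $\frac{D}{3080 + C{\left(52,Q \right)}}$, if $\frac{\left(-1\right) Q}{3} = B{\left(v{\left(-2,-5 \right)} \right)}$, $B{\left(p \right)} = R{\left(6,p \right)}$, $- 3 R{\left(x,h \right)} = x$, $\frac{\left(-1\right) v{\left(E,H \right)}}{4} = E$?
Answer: $\frac{7555}{7687} \approx 0.98283$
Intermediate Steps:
$m{\left(N \right)} = \frac{1}{-5 + N}$
$v{\left(E,H \right)} = - 4 E$
$R{\left(x,h \right)} = - \frac{x}{3}$
$B{\left(p \right)} = -2$ ($B{\left(p \right)} = \left(- \frac{1}{3}\right) 6 = -2$)
$Q = 6$ ($Q = \left(-3\right) \left(-2\right) = 6$)
$C{\left(Z,j \right)} = - \frac{Z}{10}$ ($C{\left(Z,j \right)} = \frac{Z}{-5 - 5} = \frac{Z}{-10} = - \frac{Z}{10}$)
$\frac{D}{3080 + C{\left(52,Q \right)}} = \frac{3022}{3080 - \frac{26}{5}} = \frac{3022}{\frac{15374}{5}} = 3022 \cdot \frac{5}{15374} = \frac{7555}{7687}$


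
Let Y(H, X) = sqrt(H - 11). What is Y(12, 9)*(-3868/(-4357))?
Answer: 3868/4357 ≈ 0.88777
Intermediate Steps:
Y(H, X) = sqrt(-11 + H)
Y(12, 9)*(-3868/(-4357)) = sqrt(-11 + 12)*(-3868/(-4357)) = sqrt(1)*(-3868*(-1/4357)) = 1*(3868/4357) = 3868/4357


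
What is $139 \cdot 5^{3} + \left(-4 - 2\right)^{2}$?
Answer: $17411$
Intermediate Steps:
$139 \cdot 5^{3} + \left(-4 - 2\right)^{2} = 139 \cdot 125 + \left(-6\right)^{2} = 17375 + 36 = 17411$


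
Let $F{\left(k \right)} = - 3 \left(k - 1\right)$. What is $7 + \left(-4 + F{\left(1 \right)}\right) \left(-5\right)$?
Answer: $27$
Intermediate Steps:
$F{\left(k \right)} = 3 - 3 k$ ($F{\left(k \right)} = - 3 \left(-1 + k\right) = 3 - 3 k$)
$7 + \left(-4 + F{\left(1 \right)}\right) \left(-5\right) = 7 + \left(-4 + \left(3 - 3\right)\right) \left(-5\right) = 7 + \left(-4 + 0\right) \left(-5\right) = 7 - -20 = 7 + 20 = 27$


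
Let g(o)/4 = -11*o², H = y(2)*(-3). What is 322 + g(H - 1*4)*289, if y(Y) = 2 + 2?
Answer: -3254974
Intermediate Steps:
y(Y) = 4
H = -12 (H = 4*(-3) = -12)
g(o) = -44*o² (g(o) = 4*(-11*o²) = -44*o²)
322 + g(H - 1*4)*289 = 322 - 44*(-12 - 1*4)²*289 = 322 - 44*(-12 - 4)²*289 = 322 - 44*(-16)²*289 = 322 - 44*256*289 = 322 - 11264*289 = 322 - 3255296 = -3254974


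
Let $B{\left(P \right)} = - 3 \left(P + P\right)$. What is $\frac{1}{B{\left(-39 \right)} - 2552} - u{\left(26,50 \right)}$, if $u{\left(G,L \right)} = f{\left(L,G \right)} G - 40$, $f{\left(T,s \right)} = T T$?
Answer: $- \frac{150577281}{2318} \approx -64960.0$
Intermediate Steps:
$B{\left(P \right)} = - 6 P$ ($B{\left(P \right)} = - 3 \cdot 2 P = - 6 P$)
$f{\left(T,s \right)} = T^{2}$
$u{\left(G,L \right)} = -40 + G L^{2}$ ($u{\left(G,L \right)} = L^{2} G - 40 = G L^{2} - 40 = -40 + G L^{2}$)
$\frac{1}{B{\left(-39 \right)} - 2552} - u{\left(26,50 \right)} = \frac{1}{\left(-6\right) \left(-39\right) - 2552} - \left(-40 + 26 \cdot 50^{2}\right) = \frac{1}{234 - 2552} - \left(-40 + 26 \cdot 2500\right) = \frac{1}{-2318} - \left(-40 + 65000\right) = - \frac{1}{2318} - 64960 = - \frac{150577281}{2318}$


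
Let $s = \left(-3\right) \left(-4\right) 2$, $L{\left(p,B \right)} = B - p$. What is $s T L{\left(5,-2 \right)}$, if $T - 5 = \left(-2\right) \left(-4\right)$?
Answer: $-2184$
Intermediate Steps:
$T = 13$ ($T = 5 - -8 = 5 + 8 = 13$)
$s = 24$ ($s = 12 \cdot 2 = 24$)
$s T L{\left(5,-2 \right)} = 24 \cdot 13 \left(-2 - 5\right) = 312 \left(-2 - 5\right) = 312 \left(-7\right) = -2184$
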